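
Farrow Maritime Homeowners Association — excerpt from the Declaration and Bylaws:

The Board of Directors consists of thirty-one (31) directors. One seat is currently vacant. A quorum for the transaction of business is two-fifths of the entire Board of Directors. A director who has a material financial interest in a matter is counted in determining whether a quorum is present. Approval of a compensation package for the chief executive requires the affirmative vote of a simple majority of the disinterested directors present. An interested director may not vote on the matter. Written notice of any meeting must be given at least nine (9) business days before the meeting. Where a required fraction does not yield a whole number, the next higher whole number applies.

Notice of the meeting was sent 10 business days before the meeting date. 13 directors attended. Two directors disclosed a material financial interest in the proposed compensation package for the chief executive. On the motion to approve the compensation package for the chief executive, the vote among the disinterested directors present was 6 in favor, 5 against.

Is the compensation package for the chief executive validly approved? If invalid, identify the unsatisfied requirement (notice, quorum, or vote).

Notice: 10 business days given; 9 required (10 ≥ 9). Satisfied.
Quorum: 13 present (interested directors count toward quorum); quorum is 13. Satisfied.
Vote: the compensation package for the chief executive requires a majority of the disinterested directors present (13 − 2 = 11). A majority of 11 is 6, so 6 affirmative votes are needed; 6 voted in favor. Satisfied.

Valid — all requirements satisfied.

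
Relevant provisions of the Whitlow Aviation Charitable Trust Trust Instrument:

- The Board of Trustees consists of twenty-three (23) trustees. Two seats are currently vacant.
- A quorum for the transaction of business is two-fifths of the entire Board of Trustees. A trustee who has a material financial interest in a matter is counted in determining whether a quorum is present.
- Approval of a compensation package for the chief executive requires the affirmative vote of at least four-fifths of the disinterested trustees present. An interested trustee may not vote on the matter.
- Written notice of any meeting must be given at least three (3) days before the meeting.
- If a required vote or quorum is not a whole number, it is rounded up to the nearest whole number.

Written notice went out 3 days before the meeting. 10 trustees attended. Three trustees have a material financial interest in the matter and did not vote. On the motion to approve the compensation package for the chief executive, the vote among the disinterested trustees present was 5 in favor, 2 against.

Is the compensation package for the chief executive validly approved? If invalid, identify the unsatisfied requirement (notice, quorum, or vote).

Invalid — vote requirement not satisfied.

Notice: 3 days given; 3 required (3 ≥ 3). Satisfied.
Quorum: 10 present (interested trustees count toward quorum); quorum is 10. Satisfied.
Vote: the compensation package for the chief executive requires four-fifths of the disinterested trustees present (10 − 3 = 7). 4/5 of 7 = 5.60, rounded up to 6, so 6 affirmative votes are needed; 5 voted in favor. Not satisfied.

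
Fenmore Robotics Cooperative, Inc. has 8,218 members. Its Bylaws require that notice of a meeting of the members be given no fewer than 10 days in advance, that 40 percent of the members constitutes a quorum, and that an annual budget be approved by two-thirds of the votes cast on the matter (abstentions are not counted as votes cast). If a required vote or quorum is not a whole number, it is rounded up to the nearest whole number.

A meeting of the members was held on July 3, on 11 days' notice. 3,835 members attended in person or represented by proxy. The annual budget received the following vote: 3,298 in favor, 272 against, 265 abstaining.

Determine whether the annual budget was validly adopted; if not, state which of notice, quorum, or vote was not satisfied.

Valid — all requirements satisfied.

Notice: 11 days given; 10 required. Satisfied.
Quorum: 40% of 8,218 = 3,287.20, rounded up to 3,288; 3,835 present. Satisfied.
Vote: requires two-thirds of the votes cast (3,835 − 265 abstaining = 3,570); 2/3 of 3570 = 2380, so 2,380 needed; 3,298 in favor. Satisfied.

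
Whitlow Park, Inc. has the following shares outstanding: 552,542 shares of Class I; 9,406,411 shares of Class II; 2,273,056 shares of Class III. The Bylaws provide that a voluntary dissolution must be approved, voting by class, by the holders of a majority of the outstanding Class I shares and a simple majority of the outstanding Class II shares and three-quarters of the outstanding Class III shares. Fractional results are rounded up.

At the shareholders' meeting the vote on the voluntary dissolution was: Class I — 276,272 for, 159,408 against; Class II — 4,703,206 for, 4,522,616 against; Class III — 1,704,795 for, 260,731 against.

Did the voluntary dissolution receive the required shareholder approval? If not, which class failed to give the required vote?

Approved — every class gave the required vote.

Class I: a majority of 552542 is 276272; 276,272 required, 276,272 in favor — approved.
Class II: a majority of 9406411 is 4703206; 4,703,206 required, 4,703,206 in favor — approved.
Class III: 3/4 of 2273056 = 1704792; 1,704,792 required, 1,704,795 in favor — approved.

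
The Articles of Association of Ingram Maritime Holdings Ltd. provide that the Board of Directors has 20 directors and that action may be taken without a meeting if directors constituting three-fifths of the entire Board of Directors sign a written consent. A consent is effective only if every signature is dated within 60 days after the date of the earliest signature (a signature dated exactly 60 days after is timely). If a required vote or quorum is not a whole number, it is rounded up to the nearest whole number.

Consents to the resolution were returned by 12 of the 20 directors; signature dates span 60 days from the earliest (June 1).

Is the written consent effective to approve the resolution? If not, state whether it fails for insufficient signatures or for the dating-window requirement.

Effective — both the signature and dating-window requirements are satisfied.

Signatures required: three-fifths of 20 — 3/5 of 20 = 12, so 12 needed; 12 signed. Sufficient.
Dating window: the latest signature is 60 days after the earliest; the limit is 60 days. Within the window.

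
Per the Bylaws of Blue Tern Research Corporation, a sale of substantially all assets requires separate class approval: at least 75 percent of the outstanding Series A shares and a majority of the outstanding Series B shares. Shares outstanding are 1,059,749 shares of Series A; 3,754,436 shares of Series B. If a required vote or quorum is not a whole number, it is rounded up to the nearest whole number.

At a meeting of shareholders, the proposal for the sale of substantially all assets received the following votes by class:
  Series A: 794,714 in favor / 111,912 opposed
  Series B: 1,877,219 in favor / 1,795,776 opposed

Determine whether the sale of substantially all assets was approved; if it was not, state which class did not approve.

Series A: 3/4 of 1059749 = 794811.75, rounded up to 794812; 794,812 required, 794,714 in favor — not approved.
Series B: a majority of 3754436 is 1877219; 1,877,219 required, 1,877,219 in favor — approved.

Not approved — the Series A shares did not give the required vote.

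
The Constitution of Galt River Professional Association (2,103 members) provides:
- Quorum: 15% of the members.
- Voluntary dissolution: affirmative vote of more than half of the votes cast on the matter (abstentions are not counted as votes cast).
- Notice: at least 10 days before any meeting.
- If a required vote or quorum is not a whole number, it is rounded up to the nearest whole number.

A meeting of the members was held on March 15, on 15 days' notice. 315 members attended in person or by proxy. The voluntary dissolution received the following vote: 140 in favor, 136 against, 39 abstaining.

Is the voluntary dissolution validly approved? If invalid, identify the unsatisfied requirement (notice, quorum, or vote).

Notice: 15 days given; 10 required. Satisfied.
Quorum: 15% of 2,103 = 315.45, rounded up to 316; 315 present. Not satisfied.
Vote: requires a majority of the votes cast (315 − 39 abstaining = 276); a majority of 276 is 139, so 139 needed; 140 in favor. Satisfied.

Invalid — quorum requirement not satisfied.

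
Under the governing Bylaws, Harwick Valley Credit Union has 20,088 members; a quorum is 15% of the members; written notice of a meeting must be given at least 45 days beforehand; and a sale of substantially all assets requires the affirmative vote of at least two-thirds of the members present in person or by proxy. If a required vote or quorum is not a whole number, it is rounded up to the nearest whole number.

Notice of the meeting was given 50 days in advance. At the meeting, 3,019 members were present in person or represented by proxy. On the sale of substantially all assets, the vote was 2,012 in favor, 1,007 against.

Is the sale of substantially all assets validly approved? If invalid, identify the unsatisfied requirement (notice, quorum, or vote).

Notice: 50 days given; 45 required. Satisfied.
Quorum: 15% of 20,088 = 3,013.20, rounded up to 3,014; 3,019 present. Satisfied.
Vote: requires two-thirds of those present (3,019); 2/3 of 3019 = 2012.67, rounded up to 2013, so 2,013 needed; 2,012 in favor. Not satisfied.

Invalid — vote requirement not satisfied.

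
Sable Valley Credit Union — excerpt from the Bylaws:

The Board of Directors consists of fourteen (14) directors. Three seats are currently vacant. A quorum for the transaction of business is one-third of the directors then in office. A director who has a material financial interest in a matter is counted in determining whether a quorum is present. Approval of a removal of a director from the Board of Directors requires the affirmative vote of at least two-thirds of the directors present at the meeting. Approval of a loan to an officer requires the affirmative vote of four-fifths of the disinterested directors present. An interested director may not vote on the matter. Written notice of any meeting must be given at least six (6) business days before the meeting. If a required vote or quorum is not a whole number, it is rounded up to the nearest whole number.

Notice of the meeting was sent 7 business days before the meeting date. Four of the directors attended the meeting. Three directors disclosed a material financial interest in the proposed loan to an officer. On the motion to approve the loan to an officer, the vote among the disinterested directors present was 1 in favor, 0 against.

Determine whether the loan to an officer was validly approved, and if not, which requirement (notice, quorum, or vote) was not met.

Valid — all requirements satisfied.

Notice: 7 business days given; 6 required (7 ≥ 6). Satisfied.
Quorum: 4 present (interested directors count toward quorum); quorum is 4. Satisfied.
Vote: the loan to an officer requires four-fifths of the disinterested directors present (4 − 3 = 1). 4/5 of 1 = 0.80, rounded up to 1, so 1 affirmative vote is needed; 1 voted in favor. Satisfied.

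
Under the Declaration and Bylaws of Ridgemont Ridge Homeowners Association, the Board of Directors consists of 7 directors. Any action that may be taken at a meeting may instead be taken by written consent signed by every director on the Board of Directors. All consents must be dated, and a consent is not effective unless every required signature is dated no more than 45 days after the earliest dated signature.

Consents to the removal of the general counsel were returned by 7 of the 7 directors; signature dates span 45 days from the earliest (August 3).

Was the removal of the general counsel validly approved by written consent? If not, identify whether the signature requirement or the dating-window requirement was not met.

Effective — both the signature and dating-window requirements are satisfied.

Signatures required: all of 7 — unanimous means all 7, so 7 needed; 7 signed. Sufficient.
Dating window: the latest signature is 45 days after the earliest; the limit is 45 days. Within the window.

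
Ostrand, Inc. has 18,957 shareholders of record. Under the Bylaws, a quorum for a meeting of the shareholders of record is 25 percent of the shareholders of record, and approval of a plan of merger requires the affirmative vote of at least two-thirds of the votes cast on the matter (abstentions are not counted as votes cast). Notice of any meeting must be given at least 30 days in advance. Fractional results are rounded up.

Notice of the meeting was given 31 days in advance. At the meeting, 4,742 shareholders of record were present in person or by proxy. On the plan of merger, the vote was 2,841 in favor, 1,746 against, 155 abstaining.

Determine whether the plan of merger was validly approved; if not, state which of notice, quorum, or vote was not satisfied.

Invalid — vote requirement not satisfied.

Notice: 31 days given; 30 required. Satisfied.
Quorum: 25% of 18,957 = 4,739.25, rounded up to 4,740; 4,742 present. Satisfied.
Vote: requires two-thirds of the votes cast (4,742 − 155 abstaining = 4,587); 2/3 of 4587 = 3058, so 3,058 needed; 2,841 in favor. Not satisfied.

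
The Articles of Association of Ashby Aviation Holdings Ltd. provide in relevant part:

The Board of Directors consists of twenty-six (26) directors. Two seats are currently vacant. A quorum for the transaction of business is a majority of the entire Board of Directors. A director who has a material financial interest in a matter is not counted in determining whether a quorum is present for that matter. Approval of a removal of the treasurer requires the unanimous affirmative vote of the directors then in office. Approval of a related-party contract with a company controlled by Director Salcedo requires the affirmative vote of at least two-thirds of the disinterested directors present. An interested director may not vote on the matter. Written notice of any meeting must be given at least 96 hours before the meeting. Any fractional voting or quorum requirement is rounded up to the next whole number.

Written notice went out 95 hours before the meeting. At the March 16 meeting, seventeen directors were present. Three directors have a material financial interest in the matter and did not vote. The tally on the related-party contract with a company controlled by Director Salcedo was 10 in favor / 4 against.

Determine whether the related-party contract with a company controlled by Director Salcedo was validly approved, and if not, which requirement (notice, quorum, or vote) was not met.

Notice: 95 hours given; 96 required (95 < 96). Not satisfied.
Quorum: 17 present, but the 3 interested directors do not count, leaving 14. Quorum is 14. Satisfied.
Vote: the related-party contract with a company controlled by Director Salcedo requires two-thirds of the disinterested directors present (17 − 3 = 14). 2/3 of 14 = 9.33, rounded up to 10, so 10 affirmative votes are needed; 10 voted in favor. Satisfied.

Invalid — notice requirement not satisfied.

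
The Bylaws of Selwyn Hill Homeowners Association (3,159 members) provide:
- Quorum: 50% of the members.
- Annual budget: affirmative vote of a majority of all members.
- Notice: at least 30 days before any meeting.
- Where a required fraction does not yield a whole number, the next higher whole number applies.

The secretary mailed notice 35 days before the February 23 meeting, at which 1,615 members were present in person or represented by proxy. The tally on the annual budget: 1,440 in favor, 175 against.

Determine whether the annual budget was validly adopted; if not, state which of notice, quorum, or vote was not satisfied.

Notice: 35 days given; 30 required. Satisfied.
Quorum: 50% of 3,159 = 1,579.50, rounded up to 1,580; 1,615 present. Satisfied.
Vote: requires a majority of all members (3,159); a majority of 3159 is 1580, so 1,580 needed; 1,440 in favor. Not satisfied.

Invalid — vote requirement not satisfied.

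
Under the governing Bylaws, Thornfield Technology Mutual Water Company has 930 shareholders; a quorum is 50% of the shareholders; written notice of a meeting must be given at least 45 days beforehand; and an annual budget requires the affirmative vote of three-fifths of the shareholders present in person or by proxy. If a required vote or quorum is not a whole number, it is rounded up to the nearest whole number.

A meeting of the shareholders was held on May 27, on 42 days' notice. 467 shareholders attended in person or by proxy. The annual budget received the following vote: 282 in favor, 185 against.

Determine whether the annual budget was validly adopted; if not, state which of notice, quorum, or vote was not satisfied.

Invalid — notice requirement not satisfied.

Notice: 42 days given; 45 required. Not satisfied.
Quorum: 50% of 930 = 465; 467 present. Satisfied.
Vote: requires three-fifths of those present (467); 3/5 of 467 = 280.20, rounded up to 281, so 281 needed; 282 in favor. Satisfied.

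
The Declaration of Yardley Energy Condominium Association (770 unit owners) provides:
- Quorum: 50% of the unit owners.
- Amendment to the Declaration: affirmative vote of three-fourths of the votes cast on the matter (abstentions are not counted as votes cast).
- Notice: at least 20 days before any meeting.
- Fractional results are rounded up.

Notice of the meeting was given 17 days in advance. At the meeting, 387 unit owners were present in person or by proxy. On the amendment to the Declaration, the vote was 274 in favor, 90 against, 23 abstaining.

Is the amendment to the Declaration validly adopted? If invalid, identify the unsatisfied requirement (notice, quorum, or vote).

Invalid — notice requirement not satisfied.

Notice: 17 days given; 20 required. Not satisfied.
Quorum: 50% of 770 = 385; 387 present. Satisfied.
Vote: requires three-fourths of the votes cast (387 − 23 abstaining = 364); 3/4 of 364 = 273, so 273 needed; 274 in favor. Satisfied.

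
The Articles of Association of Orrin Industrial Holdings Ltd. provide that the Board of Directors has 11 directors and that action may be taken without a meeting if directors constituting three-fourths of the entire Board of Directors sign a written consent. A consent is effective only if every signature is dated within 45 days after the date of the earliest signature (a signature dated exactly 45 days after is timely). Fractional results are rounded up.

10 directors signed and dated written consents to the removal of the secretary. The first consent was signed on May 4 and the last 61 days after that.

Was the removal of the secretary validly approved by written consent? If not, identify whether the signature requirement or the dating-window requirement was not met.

Not effective — dating-window requirement not satisfied.

Signatures required: three-fourths of 11 — 3/4 of 11 = 8.25, rounded up to 9, so 9 needed; 10 signed. Sufficient.
Dating window: the latest signature is 61 days after the earliest; the limit is 45 days. Outside the window.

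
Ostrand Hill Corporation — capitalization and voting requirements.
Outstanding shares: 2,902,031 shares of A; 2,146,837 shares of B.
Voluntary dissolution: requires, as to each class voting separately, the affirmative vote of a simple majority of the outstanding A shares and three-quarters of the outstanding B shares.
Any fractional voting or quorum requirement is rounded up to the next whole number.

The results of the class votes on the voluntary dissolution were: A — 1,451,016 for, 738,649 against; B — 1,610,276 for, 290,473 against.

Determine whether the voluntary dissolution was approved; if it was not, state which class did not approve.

A: a majority of 2902031 is 1451016; 1,451,016 required, 1,451,016 in favor — approved.
B: 3/4 of 2146837 = 1610127.75, rounded up to 1610128; 1,610,128 required, 1,610,276 in favor — approved.

Approved — every class gave the required vote.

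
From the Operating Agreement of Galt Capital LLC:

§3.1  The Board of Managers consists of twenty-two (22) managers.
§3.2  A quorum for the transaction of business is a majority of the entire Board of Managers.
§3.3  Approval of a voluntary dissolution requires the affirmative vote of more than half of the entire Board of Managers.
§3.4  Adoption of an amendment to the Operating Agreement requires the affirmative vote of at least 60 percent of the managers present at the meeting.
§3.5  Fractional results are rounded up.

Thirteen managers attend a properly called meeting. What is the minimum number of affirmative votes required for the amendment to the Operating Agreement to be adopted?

The amendment to the Operating Agreement requires three-fifths of the managers present (13).
3/5 of 13 = 7.80, rounded up to 8.

8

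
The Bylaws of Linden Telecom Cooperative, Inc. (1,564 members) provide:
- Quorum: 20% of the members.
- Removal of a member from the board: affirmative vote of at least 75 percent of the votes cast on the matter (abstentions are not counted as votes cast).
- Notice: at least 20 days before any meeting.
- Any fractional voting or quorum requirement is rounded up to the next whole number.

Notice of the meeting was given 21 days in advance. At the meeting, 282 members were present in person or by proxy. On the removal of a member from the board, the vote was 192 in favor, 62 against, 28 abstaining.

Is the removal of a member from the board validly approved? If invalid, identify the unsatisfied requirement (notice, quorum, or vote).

Invalid — quorum requirement not satisfied.

Notice: 21 days given; 20 required. Satisfied.
Quorum: 20% of 1,564 = 312.80, rounded up to 313; 282 present. Not satisfied.
Vote: requires three-fourths of the votes cast (282 − 28 abstaining = 254); 3/4 of 254 = 190.50, rounded up to 191, so 191 needed; 192 in favor. Satisfied.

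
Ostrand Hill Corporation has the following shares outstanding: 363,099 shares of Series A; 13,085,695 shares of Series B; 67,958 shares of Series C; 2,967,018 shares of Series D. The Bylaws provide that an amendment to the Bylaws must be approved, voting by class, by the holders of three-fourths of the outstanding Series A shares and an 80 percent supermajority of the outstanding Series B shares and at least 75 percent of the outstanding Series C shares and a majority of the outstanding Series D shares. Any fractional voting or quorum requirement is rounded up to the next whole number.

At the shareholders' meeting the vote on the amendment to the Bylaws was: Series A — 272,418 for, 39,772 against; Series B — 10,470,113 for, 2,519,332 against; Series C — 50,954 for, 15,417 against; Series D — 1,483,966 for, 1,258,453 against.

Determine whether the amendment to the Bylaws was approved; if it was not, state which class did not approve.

Not approved — the Series C shares did not give the required vote.

Series A: 3/4 of 363099 = 272324.25, rounded up to 272325; 272,325 required, 272,418 in favor — approved.
Series B: 4/5 of 13085695 = 10468556; 10,468,556 required, 10,470,113 in favor — approved.
Series C: 3/4 of 67958 = 50968.50, rounded up to 50969; 50,969 required, 50,954 in favor — not approved.
Series D: a majority of 2967018 is 1483510; 1,483,510 required, 1,483,966 in favor — approved.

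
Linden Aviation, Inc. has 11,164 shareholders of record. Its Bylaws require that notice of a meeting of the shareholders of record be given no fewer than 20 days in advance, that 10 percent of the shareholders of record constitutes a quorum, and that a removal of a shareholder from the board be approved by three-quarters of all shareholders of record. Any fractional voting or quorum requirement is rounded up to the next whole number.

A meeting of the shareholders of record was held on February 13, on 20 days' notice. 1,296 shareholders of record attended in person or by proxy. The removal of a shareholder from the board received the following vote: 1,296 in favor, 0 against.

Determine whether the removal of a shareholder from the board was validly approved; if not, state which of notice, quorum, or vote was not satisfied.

Notice: 20 days given; 20 required. Satisfied.
Quorum: 10% of 11,164 = 1,116.40, rounded up to 1,117; 1,296 present. Satisfied.
Vote: requires three-fourths of all shareholders of record (11,164); 3/4 of 11164 = 8373, so 8,373 needed; 1,296 in favor. Not satisfied.

Invalid — vote requirement not satisfied.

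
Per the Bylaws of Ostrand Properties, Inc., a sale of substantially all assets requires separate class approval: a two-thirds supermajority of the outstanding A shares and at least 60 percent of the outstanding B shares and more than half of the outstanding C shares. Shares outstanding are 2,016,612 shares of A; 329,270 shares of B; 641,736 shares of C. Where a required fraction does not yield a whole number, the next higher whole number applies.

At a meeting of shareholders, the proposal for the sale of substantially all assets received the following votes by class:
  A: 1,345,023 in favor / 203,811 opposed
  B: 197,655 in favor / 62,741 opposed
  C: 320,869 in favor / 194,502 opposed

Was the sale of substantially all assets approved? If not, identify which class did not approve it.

A: 2/3 of 2016612 = 1344408; 1,344,408 required, 1,345,023 in favor — approved.
B: 3/5 of 329270 = 197562; 197,562 required, 197,655 in favor — approved.
C: a majority of 641736 is 320869; 320,869 required, 320,869 in favor — approved.

Approved — every class gave the required vote.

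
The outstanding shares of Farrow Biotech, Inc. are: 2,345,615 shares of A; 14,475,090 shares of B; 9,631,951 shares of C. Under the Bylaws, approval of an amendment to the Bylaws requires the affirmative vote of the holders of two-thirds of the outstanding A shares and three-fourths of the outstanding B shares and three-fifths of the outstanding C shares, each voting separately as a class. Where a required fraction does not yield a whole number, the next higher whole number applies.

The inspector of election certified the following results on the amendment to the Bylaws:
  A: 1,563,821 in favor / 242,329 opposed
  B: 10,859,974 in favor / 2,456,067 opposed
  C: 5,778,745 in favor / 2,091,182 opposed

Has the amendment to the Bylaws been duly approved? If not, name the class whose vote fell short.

A: 2/3 of 2345615 = 1563743.33, rounded up to 1563744; 1,563,744 required, 1,563,821 in favor — approved.
B: 3/4 of 14475090 = 10856317.50, rounded up to 10856318; 10,856,318 required, 10,859,974 in favor — approved.
C: 3/5 of 9631951 = 5779170.60, rounded up to 5779171; 5,779,171 required, 5,778,745 in favor — not approved.

Not approved — the C shares did not give the required vote.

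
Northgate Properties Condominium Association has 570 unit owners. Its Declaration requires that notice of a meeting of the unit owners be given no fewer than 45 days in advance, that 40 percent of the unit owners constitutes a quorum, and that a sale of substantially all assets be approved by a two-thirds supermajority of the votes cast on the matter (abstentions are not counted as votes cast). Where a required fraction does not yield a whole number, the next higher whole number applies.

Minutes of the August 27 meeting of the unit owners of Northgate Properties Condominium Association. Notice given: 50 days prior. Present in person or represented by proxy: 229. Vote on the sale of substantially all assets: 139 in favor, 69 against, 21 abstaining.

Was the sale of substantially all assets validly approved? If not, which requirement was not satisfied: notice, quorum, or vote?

Valid — all requirements satisfied.

Notice: 50 days given; 45 required. Satisfied.
Quorum: 40% of 570 = 228; 229 present. Satisfied.
Vote: requires two-thirds of the votes cast (229 − 21 abstaining = 208); 2/3 of 208 = 138.67, rounded up to 139, so 139 needed; 139 in favor. Satisfied.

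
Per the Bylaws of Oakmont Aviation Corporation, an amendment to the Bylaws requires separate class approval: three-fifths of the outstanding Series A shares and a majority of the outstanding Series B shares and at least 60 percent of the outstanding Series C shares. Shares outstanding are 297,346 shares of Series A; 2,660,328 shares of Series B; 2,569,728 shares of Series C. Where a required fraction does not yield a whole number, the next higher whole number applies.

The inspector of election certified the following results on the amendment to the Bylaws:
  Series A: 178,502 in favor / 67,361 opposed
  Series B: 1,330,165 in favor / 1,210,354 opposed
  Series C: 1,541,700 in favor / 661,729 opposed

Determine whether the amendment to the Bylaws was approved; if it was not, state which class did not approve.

Not approved — the Series C shares did not give the required vote.

Series A: 3/5 of 297346 = 178407.60, rounded up to 178408; 178,408 required, 178,502 in favor — approved.
Series B: a majority of 2660328 is 1330165; 1,330,165 required, 1,330,165 in favor — approved.
Series C: 3/5 of 2569728 = 1541836.80, rounded up to 1541837; 1,541,837 required, 1,541,700 in favor — not approved.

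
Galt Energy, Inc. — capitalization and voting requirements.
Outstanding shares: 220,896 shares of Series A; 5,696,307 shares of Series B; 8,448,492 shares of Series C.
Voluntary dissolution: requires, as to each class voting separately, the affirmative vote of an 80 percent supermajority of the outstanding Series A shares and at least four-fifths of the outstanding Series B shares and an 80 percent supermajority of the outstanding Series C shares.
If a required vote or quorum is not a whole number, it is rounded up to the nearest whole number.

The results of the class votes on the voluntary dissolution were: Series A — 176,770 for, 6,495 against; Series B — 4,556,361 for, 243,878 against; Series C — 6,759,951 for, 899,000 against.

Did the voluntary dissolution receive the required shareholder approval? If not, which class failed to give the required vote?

Not approved — the Series B shares did not give the required vote.

Series A: 4/5 of 220896 = 176716.80, rounded up to 176717; 176,717 required, 176,770 in favor — approved.
Series B: 4/5 of 5696307 = 4557045.60, rounded up to 4557046; 4,557,046 required, 4,556,361 in favor — not approved.
Series C: 4/5 of 8448492 = 6758793.60, rounded up to 6758794; 6,758,794 required, 6,759,951 in favor — approved.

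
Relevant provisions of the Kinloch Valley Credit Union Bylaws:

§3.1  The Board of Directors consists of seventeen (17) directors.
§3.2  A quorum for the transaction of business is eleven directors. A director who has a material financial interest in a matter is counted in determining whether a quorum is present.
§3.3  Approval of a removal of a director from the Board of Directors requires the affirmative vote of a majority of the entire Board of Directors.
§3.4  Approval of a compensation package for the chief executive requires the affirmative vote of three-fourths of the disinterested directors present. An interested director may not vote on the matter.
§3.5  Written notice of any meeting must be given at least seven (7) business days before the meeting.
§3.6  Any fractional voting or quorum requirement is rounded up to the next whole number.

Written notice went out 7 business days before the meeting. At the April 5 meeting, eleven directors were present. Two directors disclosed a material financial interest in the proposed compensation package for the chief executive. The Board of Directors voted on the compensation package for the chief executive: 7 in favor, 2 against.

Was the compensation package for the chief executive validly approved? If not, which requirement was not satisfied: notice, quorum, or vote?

Notice: 7 business days given; 7 required (7 ≥ 7). Satisfied.
Quorum: 11 present (interested directors count toward quorum); quorum is 11. Satisfied.
Vote: the compensation package for the chief executive requires three-fourths of the disinterested directors present (11 − 2 = 9). 3/4 of 9 = 6.75, rounded up to 7, so 7 affirmative votes are needed; 7 voted in favor. Satisfied.

Valid — all requirements satisfied.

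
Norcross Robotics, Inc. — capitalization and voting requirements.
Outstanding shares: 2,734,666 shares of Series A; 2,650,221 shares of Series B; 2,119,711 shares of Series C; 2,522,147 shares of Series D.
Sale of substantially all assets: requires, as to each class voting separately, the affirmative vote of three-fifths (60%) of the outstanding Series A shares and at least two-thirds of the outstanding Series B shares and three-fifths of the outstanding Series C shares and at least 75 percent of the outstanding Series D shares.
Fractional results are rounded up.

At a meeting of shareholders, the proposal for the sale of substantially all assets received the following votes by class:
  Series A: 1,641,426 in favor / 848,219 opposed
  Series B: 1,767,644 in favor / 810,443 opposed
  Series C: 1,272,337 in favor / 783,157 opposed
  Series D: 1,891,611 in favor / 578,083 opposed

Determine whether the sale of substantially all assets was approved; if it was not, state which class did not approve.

Approved — every class gave the required vote.

Series A: 3/5 of 2734666 = 1640799.60, rounded up to 1640800; 1,640,800 required, 1,641,426 in favor — approved.
Series B: 2/3 of 2650221 = 1766814; 1,766,814 required, 1,767,644 in favor — approved.
Series C: 3/5 of 2119711 = 1271826.60, rounded up to 1271827; 1,271,827 required, 1,272,337 in favor — approved.
Series D: 3/4 of 2522147 = 1891610.25, rounded up to 1891611; 1,891,611 required, 1,891,611 in favor — approved.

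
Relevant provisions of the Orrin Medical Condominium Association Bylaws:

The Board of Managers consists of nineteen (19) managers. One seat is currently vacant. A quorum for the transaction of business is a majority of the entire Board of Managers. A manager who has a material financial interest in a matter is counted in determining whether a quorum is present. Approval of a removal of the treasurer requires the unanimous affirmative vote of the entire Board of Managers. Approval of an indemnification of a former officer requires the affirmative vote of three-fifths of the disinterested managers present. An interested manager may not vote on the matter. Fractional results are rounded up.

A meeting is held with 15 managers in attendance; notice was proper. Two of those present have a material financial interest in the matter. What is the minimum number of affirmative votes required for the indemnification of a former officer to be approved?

The indemnification of a former officer requires three-fifths of the disinterested managers present (15 − 2 = 13).
3/5 of 13 = 7.80, rounded up to 8.

8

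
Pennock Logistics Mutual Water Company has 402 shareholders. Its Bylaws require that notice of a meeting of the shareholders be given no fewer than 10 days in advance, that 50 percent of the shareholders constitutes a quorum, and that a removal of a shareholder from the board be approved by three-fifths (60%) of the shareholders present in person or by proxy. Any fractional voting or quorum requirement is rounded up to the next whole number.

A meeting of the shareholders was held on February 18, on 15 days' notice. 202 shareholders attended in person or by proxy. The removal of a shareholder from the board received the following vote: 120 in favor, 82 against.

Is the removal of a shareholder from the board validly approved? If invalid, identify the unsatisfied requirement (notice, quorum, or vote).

Notice: 15 days given; 10 required. Satisfied.
Quorum: 50% of 402 = 201; 202 present. Satisfied.
Vote: requires three-fifths of those present (202); 3/5 of 202 = 121.20, rounded up to 122, so 122 needed; 120 in favor. Not satisfied.

Invalid — vote requirement not satisfied.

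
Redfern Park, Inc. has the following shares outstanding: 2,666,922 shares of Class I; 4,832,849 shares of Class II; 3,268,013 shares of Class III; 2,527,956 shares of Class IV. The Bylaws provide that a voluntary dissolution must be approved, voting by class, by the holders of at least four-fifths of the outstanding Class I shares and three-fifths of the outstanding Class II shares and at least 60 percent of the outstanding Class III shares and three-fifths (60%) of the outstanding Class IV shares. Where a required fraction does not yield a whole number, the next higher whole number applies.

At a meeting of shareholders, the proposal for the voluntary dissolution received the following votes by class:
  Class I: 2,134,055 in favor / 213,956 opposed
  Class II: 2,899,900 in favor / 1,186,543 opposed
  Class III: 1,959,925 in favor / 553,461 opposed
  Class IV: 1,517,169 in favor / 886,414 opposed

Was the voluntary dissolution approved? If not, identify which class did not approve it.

Not approved — the Class III shares did not give the required vote.

Class I: 4/5 of 2666922 = 2133537.60, rounded up to 2133538; 2,133,538 required, 2,134,055 in favor — approved.
Class II: 3/5 of 4832849 = 2899709.40, rounded up to 2899710; 2,899,710 required, 2,899,900 in favor — approved.
Class III: 3/5 of 3268013 = 1960807.80, rounded up to 1960808; 1,960,808 required, 1,959,925 in favor — not approved.
Class IV: 3/5 of 2527956 = 1516773.60, rounded up to 1516774; 1,516,774 required, 1,517,169 in favor — approved.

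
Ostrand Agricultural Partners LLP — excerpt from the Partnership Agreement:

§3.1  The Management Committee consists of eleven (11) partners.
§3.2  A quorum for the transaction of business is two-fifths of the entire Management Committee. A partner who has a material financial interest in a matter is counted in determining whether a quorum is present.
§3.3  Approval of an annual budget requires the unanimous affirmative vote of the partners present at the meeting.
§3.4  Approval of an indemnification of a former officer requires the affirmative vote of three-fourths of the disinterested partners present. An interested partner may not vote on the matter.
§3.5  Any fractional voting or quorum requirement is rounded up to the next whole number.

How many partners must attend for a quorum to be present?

5

2/5 of 11 = 4.40, rounded up to 5.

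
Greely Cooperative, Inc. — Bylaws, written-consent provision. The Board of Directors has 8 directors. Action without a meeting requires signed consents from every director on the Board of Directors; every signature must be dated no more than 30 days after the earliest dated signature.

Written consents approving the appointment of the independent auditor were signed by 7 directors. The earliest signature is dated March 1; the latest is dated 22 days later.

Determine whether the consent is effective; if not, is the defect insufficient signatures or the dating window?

Not effective — insufficient signatures.

Signatures required: every one of 8 — unanimous means all 8, so 8 needed; 7 signed. Insufficient.
Dating window: the latest signature is 22 days after the earliest; the limit is 30 days. Within the window.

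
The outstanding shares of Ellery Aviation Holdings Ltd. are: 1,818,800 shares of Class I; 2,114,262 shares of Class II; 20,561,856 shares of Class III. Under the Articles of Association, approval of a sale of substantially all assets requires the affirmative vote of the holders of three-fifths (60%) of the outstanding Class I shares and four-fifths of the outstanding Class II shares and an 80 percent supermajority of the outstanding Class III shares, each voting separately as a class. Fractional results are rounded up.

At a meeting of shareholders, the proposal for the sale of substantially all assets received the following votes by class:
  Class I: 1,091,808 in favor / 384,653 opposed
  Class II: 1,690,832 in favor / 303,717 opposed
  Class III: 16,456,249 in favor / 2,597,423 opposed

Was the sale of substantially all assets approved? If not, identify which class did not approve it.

Not approved — the Class II shares did not give the required vote.

Class I: 3/5 of 1818800 = 1091280; 1,091,280 required, 1,091,808 in favor — approved.
Class II: 4/5 of 2114262 = 1691409.60, rounded up to 1691410; 1,691,410 required, 1,690,832 in favor — not approved.
Class III: 4/5 of 20561856 = 16449484.80, rounded up to 16449485; 16,449,485 required, 16,456,249 in favor — approved.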